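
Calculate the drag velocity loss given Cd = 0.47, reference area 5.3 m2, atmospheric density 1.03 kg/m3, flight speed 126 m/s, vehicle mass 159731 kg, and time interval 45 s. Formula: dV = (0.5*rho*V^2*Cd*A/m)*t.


D = 0.5 * 1.03 * 126^2 * 0.47 * 5.3 = 20366.76 N
a = 20366.76 / 159731 = 0.1275 m/s2
dV = 0.1275 * 45 = 5.7 m/s

5.7 m/s


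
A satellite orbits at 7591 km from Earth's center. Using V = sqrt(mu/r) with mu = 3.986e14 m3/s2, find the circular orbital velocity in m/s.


V = sqrt(3.986e14 / 7591000) = 7246 m/s

7246 m/s


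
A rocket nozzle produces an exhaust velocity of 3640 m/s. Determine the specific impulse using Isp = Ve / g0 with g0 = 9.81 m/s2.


Isp = Ve / g0 = 3640 / 9.81 = 371.0 s

371.0 s


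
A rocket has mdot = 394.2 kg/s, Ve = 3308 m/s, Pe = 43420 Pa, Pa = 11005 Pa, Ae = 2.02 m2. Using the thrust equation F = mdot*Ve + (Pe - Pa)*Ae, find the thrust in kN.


F = 394.2 * 3308 + (43420 - 11005) * 2.02 = 1.3695e+06 N = 1369.5 kN

1369.5 kN


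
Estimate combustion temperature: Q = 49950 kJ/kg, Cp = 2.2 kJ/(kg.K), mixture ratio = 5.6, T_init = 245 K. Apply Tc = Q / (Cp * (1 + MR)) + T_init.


Tc = 49950 / (2.2 * (1 + 5.6)) + 245 = 3685 K

3685 K


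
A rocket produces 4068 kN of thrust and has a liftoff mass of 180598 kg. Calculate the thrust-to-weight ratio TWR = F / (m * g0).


TWR = 4068000 / (180598 * 9.81) = 2.3

2.3


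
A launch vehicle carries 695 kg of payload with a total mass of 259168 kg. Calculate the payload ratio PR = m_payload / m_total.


PR = 695 / 259168 = 0.0027

0.0027


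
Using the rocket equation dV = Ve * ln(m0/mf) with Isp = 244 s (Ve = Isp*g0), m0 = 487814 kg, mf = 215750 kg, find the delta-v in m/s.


Ve = 244 * 9.81 = 2393.64 m/s
dV = 2393.64 * ln(487814/215750) = 1953 m/s

1953 m/s


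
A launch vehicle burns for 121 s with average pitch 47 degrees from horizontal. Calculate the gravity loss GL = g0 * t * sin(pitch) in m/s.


GL = 9.81 * 121 * sin(47 deg) = 868 m/s

868 m/s


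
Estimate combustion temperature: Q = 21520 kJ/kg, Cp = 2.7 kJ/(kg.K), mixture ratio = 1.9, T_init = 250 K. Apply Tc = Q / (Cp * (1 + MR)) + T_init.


Tc = 21520 / (2.7 * (1 + 1.9)) + 250 = 2998 K

2998 K


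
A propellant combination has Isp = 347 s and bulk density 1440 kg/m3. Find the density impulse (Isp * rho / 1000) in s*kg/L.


rho*Isp = 347 * 1440 / 1000 = 500 s*kg/L

500 s*kg/L


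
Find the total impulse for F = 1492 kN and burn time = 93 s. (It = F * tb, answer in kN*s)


It = 1492 * 93 = 138756 kN*s

138756 kN*s


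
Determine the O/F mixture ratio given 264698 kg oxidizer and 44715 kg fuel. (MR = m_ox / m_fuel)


MR = 264698 / 44715 = 5.92

5.92


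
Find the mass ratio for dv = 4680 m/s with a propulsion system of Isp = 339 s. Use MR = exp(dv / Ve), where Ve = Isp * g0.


Ve = 339 * 9.81 = 3325.59 m/s
MR = exp(4680 / 3325.59) = 4.085

4.085


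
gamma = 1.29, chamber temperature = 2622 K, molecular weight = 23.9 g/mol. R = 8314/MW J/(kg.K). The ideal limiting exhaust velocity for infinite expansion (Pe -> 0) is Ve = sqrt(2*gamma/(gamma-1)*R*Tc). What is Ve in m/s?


R = 8314 / 23.9 = 347.87 J/(kg.K)
Ve = sqrt(2 * 1.29 / (1.29 - 1) * 347.87 * 2622) = 2849 m/s

2849 m/s


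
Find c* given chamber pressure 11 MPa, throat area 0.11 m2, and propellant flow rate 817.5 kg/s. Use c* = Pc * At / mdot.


c* = 11e6 * 0.11 / 817.5 = 1480 m/s

1480 m/s


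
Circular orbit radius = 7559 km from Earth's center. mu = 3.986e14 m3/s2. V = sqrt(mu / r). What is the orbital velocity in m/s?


V = sqrt(3.986e14 / 7559000) = 7262 m/s

7262 m/s


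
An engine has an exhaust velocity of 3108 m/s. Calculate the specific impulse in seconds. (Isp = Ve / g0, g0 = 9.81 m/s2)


Isp = Ve / g0 = 3108 / 9.81 = 316.8 s

316.8 s


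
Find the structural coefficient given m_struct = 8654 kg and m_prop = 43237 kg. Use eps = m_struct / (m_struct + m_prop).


eps = 8654 / (8654 + 43237) = 0.1668

0.1668


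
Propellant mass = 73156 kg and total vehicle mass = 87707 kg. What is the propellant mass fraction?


PMF = 73156 / 87707 = 0.834

0.834


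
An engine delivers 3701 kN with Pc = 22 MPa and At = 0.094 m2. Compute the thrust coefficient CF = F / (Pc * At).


CF = 3701000 / (22e6 * 0.094) = 1.79

1.79


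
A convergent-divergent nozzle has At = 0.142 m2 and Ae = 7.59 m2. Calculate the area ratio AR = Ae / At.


AR = 7.59 / 0.142 = 53.5

53.5


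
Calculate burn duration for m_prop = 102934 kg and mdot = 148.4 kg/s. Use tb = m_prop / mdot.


tb = 102934 / 148.4 = 693.6 s

693.6 s


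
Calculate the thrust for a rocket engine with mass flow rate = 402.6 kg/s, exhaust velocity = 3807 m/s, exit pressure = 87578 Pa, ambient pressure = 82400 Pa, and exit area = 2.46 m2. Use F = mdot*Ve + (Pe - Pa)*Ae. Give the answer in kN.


F = 402.6 * 3807 + (87578 - 82400) * 2.46 = 1.5454e+06 N = 1545.4 kN

1545.4 kN


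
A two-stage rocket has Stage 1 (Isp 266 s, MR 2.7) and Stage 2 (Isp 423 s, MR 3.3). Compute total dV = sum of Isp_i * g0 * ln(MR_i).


dV1 = 266 * 9.81 * ln(2.7) = 2591.9 m/s
dV2 = 423 * 9.81 * ln(3.3) = 4954.3 m/s
Total dV = 2591.9 + 4954.3 = 7546.2 m/s ~ 7546 m/s

7546 m/s


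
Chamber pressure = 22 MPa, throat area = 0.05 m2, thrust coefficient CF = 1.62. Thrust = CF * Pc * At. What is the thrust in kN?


F = 1.62 * 22e6 * 0.05 = 1.7820e+06 N = 1782.0 kN

1782.0 kN


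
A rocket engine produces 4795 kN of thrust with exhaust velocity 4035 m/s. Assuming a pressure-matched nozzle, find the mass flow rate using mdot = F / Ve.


mdot = F / Ve = 4795000 / 4035 = 1188.4 kg/s

1188.4 kg/s


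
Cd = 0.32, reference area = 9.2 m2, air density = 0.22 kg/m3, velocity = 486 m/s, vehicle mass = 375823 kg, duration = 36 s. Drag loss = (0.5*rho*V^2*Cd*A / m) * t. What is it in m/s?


D = 0.5 * 0.22 * 486^2 * 0.32 * 9.2 = 76489.71 N
a = 76489.71 / 375823 = 0.2035 m/s2
dV = 0.2035 * 36 = 7.3 m/s

7.3 m/s


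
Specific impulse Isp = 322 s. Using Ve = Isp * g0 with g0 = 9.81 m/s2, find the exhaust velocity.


Ve = Isp * g0 = 322 * 9.81 = 3158.8 m/s

3158.8 m/s


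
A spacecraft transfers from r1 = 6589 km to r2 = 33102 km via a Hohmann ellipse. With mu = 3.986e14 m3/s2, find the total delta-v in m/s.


V1 = sqrt(mu/r1) = 7777.84 m/s
dV1 = V1*(sqrt(2*r2/(r1+r2)) - 1) = 2267.28 m/s
V2 = sqrt(mu/r2) = 3470.1 m/s
dV2 = V2*(1 - sqrt(2*r1/(r1+r2))) = 1470.6 m/s
Total dV = 3738 m/s

3738 m/s


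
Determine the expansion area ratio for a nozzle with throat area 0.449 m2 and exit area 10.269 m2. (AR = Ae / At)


AR = 10.269 / 0.449 = 22.9

22.9


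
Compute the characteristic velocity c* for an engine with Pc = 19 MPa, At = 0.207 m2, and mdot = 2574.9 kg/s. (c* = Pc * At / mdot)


c* = 19e6 * 0.207 / 2574.9 = 1527 m/s

1527 m/s


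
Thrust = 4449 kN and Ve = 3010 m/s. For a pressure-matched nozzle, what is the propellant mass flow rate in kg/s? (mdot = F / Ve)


mdot = F / Ve = 4449000 / 3010 = 1478.1 kg/s

1478.1 kg/s


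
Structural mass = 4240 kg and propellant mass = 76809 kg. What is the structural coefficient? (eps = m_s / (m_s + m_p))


eps = 4240 / (4240 + 76809) = 0.0523

0.0523


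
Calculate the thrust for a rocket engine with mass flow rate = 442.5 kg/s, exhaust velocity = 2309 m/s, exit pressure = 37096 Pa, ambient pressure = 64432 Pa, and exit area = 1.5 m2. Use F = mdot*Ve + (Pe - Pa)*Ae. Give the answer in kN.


F = 442.5 * 2309 + (37096 - 64432) * 1.5 = 980728.0 N = 980.7 kN

980.7 kN


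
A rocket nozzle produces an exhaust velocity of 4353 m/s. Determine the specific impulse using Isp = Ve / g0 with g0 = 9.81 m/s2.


Isp = Ve / g0 = 4353 / 9.81 = 443.7 s

443.7 s


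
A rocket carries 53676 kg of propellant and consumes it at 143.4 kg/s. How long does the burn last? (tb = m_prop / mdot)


tb = 53676 / 143.4 = 374.3 s

374.3 s


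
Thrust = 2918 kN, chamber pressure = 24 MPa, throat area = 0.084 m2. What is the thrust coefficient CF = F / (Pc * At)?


CF = 2918000 / (24e6 * 0.084) = 1.45

1.45


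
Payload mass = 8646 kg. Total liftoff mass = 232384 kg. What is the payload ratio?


PR = 8646 / 232384 = 0.0372

0.0372


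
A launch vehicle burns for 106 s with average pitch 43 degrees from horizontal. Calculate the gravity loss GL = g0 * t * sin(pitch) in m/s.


GL = 9.81 * 106 * sin(43 deg) = 709 m/s

709 m/s


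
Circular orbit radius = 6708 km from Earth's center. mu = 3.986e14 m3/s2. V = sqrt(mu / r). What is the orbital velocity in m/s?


V = sqrt(3.986e14 / 6708000) = 7709 m/s

7709 m/s


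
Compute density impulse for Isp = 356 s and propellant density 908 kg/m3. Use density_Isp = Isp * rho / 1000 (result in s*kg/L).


rho*Isp = 356 * 908 / 1000 = 323 s*kg/L

323 s*kg/L


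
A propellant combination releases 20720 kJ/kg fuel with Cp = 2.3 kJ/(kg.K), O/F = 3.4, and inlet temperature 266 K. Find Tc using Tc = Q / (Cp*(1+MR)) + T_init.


Tc = 20720 / (2.3 * (1 + 3.4)) + 266 = 2313 K

2313 K


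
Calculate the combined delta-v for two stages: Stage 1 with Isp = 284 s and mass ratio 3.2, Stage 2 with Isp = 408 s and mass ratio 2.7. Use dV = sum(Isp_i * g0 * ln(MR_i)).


dV1 = 284 * 9.81 * ln(3.2) = 3240.6 m/s
dV2 = 408 * 9.81 * ln(2.7) = 3975.5 m/s
Total dV = 3240.6 + 3975.5 = 7216.1 m/s ~ 7216 m/s

7216 m/s


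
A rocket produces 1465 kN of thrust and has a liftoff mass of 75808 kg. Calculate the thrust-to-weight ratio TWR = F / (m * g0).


TWR = 1465000 / (75808 * 9.81) = 1.97

1.97


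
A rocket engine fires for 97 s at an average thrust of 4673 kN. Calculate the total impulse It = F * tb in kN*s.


It = 4673 * 97 = 453281 kN*s

453281 kN*s


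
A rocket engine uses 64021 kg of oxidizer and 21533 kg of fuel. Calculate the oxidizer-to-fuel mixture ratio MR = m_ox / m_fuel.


MR = 64021 / 21533 = 2.97

2.97


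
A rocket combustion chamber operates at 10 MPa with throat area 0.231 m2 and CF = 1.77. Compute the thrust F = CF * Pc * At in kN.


F = 1.77 * 10e6 * 0.231 = 4.0887e+06 N = 4088.7 kN

4088.7 kN


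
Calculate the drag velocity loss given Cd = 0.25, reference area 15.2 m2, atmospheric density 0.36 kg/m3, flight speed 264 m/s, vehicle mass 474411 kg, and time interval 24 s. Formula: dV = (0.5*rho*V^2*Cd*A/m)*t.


D = 0.5 * 0.36 * 264^2 * 0.25 * 15.2 = 47672.06 N
a = 47672.06 / 474411 = 0.1005 m/s2
dV = 0.1005 * 24 = 2.4 m/s

2.4 m/s


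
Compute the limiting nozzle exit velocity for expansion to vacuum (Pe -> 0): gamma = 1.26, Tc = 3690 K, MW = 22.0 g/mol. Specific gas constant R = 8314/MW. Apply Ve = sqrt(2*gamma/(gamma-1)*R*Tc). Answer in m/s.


R = 8314 / 22.0 = 377.91 J/(kg.K)
Ve = sqrt(2 * 1.26 / (1.26 - 1) * 377.91 * 3690) = 3676 m/s

3676 m/s


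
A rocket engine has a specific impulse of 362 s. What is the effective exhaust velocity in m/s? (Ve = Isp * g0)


Ve = Isp * g0 = 362 * 9.81 = 3551.2 m/s

3551.2 m/s


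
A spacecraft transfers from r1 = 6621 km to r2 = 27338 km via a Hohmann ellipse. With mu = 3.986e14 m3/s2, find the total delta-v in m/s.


V1 = sqrt(mu/r1) = 7759.02 m/s
dV1 = V1*(sqrt(2*r2/(r1+r2)) - 1) = 2086.25 m/s
V2 = sqrt(mu/r2) = 3818.43 m/s
dV2 = V2*(1 - sqrt(2*r1/(r1+r2))) = 1434.0 m/s
Total dV = 3520 m/s

3520 m/s


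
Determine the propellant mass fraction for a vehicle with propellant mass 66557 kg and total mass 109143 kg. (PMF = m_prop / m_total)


PMF = 66557 / 109143 = 0.61

0.61


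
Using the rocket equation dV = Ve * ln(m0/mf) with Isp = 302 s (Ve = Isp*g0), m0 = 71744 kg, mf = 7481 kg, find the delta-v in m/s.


Ve = 302 * 9.81 = 2962.62 m/s
dV = 2962.62 * ln(71744/7481) = 6698 m/s

6698 m/s


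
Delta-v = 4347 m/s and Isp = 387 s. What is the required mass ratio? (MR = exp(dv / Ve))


Ve = 387 * 9.81 = 3796.47 m/s
MR = exp(4347 / 3796.47) = 3.142

3.142


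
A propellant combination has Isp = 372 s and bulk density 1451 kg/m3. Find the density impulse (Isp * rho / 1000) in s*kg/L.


rho*Isp = 372 * 1451 / 1000 = 540 s*kg/L

540 s*kg/L


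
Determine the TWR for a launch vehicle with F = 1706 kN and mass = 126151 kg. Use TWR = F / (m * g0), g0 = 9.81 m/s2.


TWR = 1706000 / (126151 * 9.81) = 1.38

1.38


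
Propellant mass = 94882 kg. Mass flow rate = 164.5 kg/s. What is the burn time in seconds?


tb = 94882 / 164.5 = 576.8 s

576.8 s


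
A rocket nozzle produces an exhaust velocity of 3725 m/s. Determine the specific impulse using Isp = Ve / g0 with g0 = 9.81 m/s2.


Isp = Ve / g0 = 3725 / 9.81 = 379.7 s

379.7 s


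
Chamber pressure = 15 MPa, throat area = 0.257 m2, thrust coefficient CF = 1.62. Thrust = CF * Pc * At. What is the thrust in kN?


F = 1.62 * 15e6 * 0.257 = 6.2451e+06 N = 6245.1 kN

6245.1 kN


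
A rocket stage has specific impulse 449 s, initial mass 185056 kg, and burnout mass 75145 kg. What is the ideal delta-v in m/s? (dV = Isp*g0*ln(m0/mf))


Ve = 449 * 9.81 = 4404.69 m/s
dV = 4404.69 * ln(185056/75145) = 3970 m/s

3970 m/s


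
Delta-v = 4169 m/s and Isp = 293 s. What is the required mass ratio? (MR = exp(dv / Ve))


Ve = 293 * 9.81 = 2874.33 m/s
MR = exp(4169 / 2874.33) = 4.265

4.265


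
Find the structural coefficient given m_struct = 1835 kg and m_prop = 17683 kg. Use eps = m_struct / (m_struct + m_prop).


eps = 1835 / (1835 + 17683) = 0.094

0.094


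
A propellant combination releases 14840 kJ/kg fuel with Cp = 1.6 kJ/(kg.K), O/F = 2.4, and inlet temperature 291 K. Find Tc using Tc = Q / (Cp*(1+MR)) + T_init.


Tc = 14840 / (1.6 * (1 + 2.4)) + 291 = 3019 K

3019 K


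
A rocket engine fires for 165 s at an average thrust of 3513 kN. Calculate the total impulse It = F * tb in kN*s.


It = 3513 * 165 = 579645 kN*s

579645 kN*s


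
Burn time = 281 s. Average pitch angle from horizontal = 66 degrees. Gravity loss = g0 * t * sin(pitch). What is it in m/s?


GL = 9.81 * 281 * sin(66 deg) = 2518 m/s

2518 m/s


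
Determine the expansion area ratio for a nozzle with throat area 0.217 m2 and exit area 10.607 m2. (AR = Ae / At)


AR = 10.607 / 0.217 = 48.9

48.9


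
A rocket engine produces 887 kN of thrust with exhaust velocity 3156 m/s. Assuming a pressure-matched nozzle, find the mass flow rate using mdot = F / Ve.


mdot = F / Ve = 887000 / 3156 = 281.1 kg/s

281.1 kg/s


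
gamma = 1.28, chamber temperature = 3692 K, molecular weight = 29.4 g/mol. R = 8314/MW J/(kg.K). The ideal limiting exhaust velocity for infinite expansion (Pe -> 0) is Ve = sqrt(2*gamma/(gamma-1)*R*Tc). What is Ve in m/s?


R = 8314 / 29.4 = 282.79 J/(kg.K)
Ve = sqrt(2 * 1.28 / (1.28 - 1) * 282.79 * 3692) = 3090 m/s

3090 m/s


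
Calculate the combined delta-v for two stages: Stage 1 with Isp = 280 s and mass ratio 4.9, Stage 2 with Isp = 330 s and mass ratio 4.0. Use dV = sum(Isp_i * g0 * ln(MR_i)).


dV1 = 280 * 9.81 * ln(4.9) = 4365.3 m/s
dV2 = 330 * 9.81 * ln(4.0) = 4487.9 m/s
Total dV = 4365.3 + 4487.9 = 8853.2 m/s ~ 8853 m/s

8853 m/s


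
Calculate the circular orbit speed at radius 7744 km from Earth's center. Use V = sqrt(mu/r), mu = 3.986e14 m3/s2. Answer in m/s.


V = sqrt(3.986e14 / 7744000) = 7174 m/s

7174 m/s


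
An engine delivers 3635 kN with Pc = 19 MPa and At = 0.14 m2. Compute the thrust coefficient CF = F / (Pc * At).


CF = 3635000 / (19e6 * 0.14) = 1.37

1.37


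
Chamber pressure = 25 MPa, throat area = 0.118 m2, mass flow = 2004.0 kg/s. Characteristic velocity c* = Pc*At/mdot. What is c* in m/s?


c* = 25e6 * 0.118 / 2004.0 = 1472 m/s

1472 m/s


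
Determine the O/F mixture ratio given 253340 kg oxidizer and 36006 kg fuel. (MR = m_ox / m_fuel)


MR = 253340 / 36006 = 7.04

7.04


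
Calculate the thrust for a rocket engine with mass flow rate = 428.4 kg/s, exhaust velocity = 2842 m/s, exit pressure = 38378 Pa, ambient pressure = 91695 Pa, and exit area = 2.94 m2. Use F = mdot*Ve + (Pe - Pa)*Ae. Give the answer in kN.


F = 428.4 * 2842 + (38378 - 91695) * 2.94 = 1.0608e+06 N = 1060.8 kN

1060.8 kN


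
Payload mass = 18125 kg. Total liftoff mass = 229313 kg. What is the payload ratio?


PR = 18125 / 229313 = 0.079

0.079


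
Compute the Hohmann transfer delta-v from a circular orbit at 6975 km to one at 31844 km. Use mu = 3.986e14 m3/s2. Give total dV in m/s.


V1 = sqrt(mu/r1) = 7559.56 m/s
dV1 = V1*(sqrt(2*r2/(r1+r2)) - 1) = 2123.29 m/s
V2 = sqrt(mu/r2) = 3537.98 m/s
dV2 = V2*(1 - sqrt(2*r1/(r1+r2))) = 1417.08 m/s
Total dV = 3540 m/s

3540 m/s


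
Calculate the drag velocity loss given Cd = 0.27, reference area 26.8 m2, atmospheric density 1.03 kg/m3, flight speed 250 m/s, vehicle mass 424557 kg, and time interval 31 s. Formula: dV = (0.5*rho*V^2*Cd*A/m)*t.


D = 0.5 * 1.03 * 250^2 * 0.27 * 26.8 = 232908.75 N
a = 232908.75 / 424557 = 0.5486 m/s2
dV = 0.5486 * 31 = 17.0 m/s

17.0 m/s


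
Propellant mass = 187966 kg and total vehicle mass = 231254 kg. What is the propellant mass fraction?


PMF = 187966 / 231254 = 0.813

0.813


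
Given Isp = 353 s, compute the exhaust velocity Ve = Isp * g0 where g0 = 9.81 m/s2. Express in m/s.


Ve = Isp * g0 = 353 * 9.81 = 3462.9 m/s

3462.9 m/s


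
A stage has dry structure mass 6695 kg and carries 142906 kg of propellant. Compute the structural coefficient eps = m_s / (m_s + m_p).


eps = 6695 / (6695 + 142906) = 0.0448

0.0448


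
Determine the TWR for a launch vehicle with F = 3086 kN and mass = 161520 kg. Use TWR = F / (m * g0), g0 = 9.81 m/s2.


TWR = 3086000 / (161520 * 9.81) = 1.95

1.95


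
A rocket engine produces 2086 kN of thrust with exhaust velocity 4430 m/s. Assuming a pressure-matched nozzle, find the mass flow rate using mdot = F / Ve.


mdot = F / Ve = 2086000 / 4430 = 470.9 kg/s

470.9 kg/s


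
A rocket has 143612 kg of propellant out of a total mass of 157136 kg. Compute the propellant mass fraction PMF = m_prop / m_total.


PMF = 143612 / 157136 = 0.914

0.914


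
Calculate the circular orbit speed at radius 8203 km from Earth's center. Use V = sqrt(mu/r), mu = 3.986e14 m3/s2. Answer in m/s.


V = sqrt(3.986e14 / 8203000) = 6971 m/s

6971 m/s


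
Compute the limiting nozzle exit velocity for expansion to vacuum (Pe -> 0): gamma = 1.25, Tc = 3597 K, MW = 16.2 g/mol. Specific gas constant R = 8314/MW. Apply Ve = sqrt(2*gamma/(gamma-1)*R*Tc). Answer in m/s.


R = 8314 / 16.2 = 513.21 J/(kg.K)
Ve = sqrt(2 * 1.25 / (1.25 - 1) * 513.21 * 3597) = 4297 m/s

4297 m/s


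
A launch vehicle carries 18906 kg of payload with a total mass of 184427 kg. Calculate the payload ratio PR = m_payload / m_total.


PR = 18906 / 184427 = 0.1025

0.1025


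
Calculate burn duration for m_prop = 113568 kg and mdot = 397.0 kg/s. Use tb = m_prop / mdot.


tb = 113568 / 397.0 = 286.1 s

286.1 s


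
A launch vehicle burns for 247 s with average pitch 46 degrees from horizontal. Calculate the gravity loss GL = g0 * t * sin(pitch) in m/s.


GL = 9.81 * 247 * sin(46 deg) = 1743 m/s

1743 m/s


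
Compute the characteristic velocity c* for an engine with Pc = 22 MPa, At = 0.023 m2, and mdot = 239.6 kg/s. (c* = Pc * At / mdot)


c* = 22e6 * 0.023 / 239.6 = 2112 m/s

2112 m/s


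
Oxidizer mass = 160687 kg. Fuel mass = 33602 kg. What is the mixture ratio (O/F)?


MR = 160687 / 33602 = 4.78

4.78


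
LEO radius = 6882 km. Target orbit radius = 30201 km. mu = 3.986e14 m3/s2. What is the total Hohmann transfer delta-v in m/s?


V1 = sqrt(mu/r1) = 7610.47 m/s
dV1 = V1*(sqrt(2*r2/(r1+r2)) - 1) = 2102.45 m/s
V2 = sqrt(mu/r2) = 3632.94 m/s
dV2 = V2*(1 - sqrt(2*r1/(r1+r2))) = 1419.62 m/s
Total dV = 3522 m/s

3522 m/s


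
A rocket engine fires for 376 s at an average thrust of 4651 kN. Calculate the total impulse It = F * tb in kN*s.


It = 4651 * 376 = 1748776 kN*s

1748776 kN*s


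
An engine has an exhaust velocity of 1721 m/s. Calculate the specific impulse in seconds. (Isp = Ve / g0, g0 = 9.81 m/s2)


Isp = Ve / g0 = 1721 / 9.81 = 175.4 s

175.4 s


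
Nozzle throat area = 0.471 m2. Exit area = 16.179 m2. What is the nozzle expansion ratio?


AR = 16.179 / 0.471 = 34.4

34.4


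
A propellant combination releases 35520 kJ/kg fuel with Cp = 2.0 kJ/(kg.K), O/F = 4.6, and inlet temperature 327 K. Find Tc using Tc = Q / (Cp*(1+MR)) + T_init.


Tc = 35520 / (2.0 * (1 + 4.6)) + 327 = 3498 K

3498 K


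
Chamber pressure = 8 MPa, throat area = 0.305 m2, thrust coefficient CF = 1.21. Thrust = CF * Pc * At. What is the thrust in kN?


F = 1.21 * 8e6 * 0.305 = 2.9524e+06 N = 2952.4 kN

2952.4 kN


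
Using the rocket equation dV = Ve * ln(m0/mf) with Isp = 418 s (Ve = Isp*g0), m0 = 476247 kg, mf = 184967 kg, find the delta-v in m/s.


Ve = 418 * 9.81 = 4100.58 m/s
dV = 4100.58 * ln(476247/184967) = 3878 m/s

3878 m/s


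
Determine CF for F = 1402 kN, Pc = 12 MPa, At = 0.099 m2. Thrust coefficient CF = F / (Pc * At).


CF = 1402000 / (12e6 * 0.099) = 1.18

1.18


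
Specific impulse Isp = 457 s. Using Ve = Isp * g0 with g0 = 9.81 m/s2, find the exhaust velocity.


Ve = Isp * g0 = 457 * 9.81 = 4483.2 m/s

4483.2 m/s


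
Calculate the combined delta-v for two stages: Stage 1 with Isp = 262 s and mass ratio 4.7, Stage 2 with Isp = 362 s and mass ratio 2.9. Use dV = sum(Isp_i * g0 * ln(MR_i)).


dV1 = 262 * 9.81 * ln(4.7) = 3977.6 m/s
dV2 = 362 * 9.81 * ln(2.9) = 3781.0 m/s
Total dV = 3977.6 + 3781.0 = 7758.6 m/s ~ 7759 m/s

7759 m/s


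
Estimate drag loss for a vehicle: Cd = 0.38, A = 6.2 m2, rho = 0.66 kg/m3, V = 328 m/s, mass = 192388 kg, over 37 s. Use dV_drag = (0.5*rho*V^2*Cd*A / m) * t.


D = 0.5 * 0.66 * 328^2 * 0.38 * 6.2 = 83644.41 N
a = 83644.41 / 192388 = 0.4348 m/s2
dV = 0.4348 * 37 = 16.1 m/s

16.1 m/s


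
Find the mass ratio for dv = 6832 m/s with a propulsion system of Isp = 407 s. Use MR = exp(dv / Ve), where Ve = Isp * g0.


Ve = 407 * 9.81 = 3992.67 m/s
MR = exp(6832 / 3992.67) = 5.535

5.535


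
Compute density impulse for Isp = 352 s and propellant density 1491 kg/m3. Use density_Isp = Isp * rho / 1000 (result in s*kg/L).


rho*Isp = 352 * 1491 / 1000 = 525 s*kg/L

525 s*kg/L


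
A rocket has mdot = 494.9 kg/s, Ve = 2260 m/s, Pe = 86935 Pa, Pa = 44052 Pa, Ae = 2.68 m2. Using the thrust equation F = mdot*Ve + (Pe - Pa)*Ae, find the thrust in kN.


F = 494.9 * 2260 + (86935 - 44052) * 2.68 = 1.2334e+06 N = 1233.4 kN

1233.4 kN


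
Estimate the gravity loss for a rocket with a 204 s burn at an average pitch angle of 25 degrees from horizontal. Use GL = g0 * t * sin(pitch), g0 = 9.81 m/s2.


GL = 9.81 * 204 * sin(25 deg) = 846 m/s

846 m/s


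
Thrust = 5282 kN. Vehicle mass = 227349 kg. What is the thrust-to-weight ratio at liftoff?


TWR = 5282000 / (227349 * 9.81) = 2.37

2.37


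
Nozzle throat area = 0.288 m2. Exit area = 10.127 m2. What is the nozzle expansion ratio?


AR = 10.127 / 0.288 = 35.2

35.2


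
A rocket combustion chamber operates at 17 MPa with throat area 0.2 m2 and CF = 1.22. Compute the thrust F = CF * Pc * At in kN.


F = 1.22 * 17e6 * 0.2 = 4.1480e+06 N = 4148.0 kN

4148.0 kN


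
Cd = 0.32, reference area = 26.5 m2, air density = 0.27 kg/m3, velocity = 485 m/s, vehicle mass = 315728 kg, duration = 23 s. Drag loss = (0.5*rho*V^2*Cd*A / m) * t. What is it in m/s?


D = 0.5 * 0.27 * 485^2 * 0.32 * 26.5 = 269285.58 N
a = 269285.58 / 315728 = 0.8529 m/s2
dV = 0.8529 * 23 = 19.6 m/s

19.6 m/s


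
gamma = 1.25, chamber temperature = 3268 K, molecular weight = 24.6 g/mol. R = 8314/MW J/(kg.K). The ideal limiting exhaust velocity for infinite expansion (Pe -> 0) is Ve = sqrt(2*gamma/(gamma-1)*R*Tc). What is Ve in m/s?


R = 8314 / 24.6 = 337.97 J/(kg.K)
Ve = sqrt(2 * 1.25 / (1.25 - 1) * 337.97 * 3268) = 3323 m/s

3323 m/s


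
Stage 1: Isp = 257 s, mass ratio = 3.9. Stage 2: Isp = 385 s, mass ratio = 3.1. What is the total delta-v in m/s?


dV1 = 257 * 9.81 * ln(3.9) = 3431.3 m/s
dV2 = 385 * 9.81 * ln(3.1) = 4273.1 m/s
Total dV = 3431.3 + 4273.1 = 7704.4 m/s ~ 7704 m/s

7704 m/s


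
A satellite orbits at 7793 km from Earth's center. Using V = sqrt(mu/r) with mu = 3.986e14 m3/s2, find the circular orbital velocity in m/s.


V = sqrt(3.986e14 / 7793000) = 7152 m/s

7152 m/s


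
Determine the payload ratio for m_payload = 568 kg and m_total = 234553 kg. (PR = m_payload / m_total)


PR = 568 / 234553 = 0.0024

0.0024


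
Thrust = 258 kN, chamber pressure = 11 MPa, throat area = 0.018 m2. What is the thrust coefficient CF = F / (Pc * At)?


CF = 258000 / (11e6 * 0.018) = 1.3

1.3


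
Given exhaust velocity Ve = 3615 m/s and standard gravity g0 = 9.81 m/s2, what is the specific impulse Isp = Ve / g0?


Isp = Ve / g0 = 3615 / 9.81 = 368.5 s

368.5 s


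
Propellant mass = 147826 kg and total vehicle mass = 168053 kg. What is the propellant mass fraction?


PMF = 147826 / 168053 = 0.88

0.88


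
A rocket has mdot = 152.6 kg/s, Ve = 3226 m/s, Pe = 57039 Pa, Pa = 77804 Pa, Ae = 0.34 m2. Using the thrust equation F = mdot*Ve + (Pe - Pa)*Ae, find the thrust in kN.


F = 152.6 * 3226 + (57039 - 77804) * 0.34 = 485228.0 N = 485.2 kN

485.2 kN


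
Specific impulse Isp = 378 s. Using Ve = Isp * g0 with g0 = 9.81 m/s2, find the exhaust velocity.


Ve = Isp * g0 = 378 * 9.81 = 3708.2 m/s

3708.2 m/s


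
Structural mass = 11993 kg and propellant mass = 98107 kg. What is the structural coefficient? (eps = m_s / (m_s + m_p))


eps = 11993 / (11993 + 98107) = 0.1089

0.1089


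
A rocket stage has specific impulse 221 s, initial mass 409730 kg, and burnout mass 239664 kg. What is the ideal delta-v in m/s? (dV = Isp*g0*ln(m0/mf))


Ve = 221 * 9.81 = 2168.01 m/s
dV = 2168.01 * ln(409730/239664) = 1163 m/s

1163 m/s


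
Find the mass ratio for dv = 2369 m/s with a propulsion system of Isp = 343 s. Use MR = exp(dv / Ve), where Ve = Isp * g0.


Ve = 343 * 9.81 = 3364.83 m/s
MR = exp(2369 / 3364.83) = 2.022

2.022


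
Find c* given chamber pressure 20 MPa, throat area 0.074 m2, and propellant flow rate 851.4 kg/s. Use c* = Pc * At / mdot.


c* = 20e6 * 0.074 / 851.4 = 1738 m/s

1738 m/s


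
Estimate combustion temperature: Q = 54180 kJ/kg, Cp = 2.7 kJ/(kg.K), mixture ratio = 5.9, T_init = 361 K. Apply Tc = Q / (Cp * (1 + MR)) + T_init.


Tc = 54180 / (2.7 * (1 + 5.9)) + 361 = 3269 K

3269 K


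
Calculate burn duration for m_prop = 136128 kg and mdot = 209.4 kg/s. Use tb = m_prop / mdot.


tb = 136128 / 209.4 = 650.1 s

650.1 s


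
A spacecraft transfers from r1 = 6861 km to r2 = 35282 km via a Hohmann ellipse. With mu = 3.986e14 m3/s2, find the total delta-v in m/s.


V1 = sqrt(mu/r1) = 7622.11 m/s
dV1 = V1*(sqrt(2*r2/(r1+r2)) - 1) = 2240.78 m/s
V2 = sqrt(mu/r2) = 3361.18 m/s
dV2 = V2*(1 - sqrt(2*r1/(r1+r2))) = 1443.23 m/s
Total dV = 3684 m/s

3684 m/s


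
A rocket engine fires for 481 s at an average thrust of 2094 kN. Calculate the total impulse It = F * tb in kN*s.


It = 2094 * 481 = 1007214 kN*s

1007214 kN*s


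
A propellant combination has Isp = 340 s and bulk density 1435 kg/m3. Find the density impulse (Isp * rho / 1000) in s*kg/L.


rho*Isp = 340 * 1435 / 1000 = 488 s*kg/L

488 s*kg/L


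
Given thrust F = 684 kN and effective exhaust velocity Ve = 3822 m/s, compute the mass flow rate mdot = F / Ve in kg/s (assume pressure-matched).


mdot = F / Ve = 684000 / 3822 = 179.0 kg/s

179.0 kg/s


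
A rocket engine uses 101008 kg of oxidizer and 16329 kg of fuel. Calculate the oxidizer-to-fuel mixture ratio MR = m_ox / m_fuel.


MR = 101008 / 16329 = 6.19

6.19


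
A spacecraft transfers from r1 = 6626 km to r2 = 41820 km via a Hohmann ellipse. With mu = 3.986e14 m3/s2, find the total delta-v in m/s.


V1 = sqrt(mu/r1) = 7756.09 m/s
dV1 = V1*(sqrt(2*r2/(r1+r2)) - 1) = 2435.01 m/s
V2 = sqrt(mu/r2) = 3087.28 m/s
dV2 = V2*(1 - sqrt(2*r1/(r1+r2))) = 1472.6 m/s
Total dV = 3908 m/s

3908 m/s


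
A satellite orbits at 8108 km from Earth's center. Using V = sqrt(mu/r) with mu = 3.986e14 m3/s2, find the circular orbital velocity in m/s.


V = sqrt(3.986e14 / 8108000) = 7012 m/s

7012 m/s


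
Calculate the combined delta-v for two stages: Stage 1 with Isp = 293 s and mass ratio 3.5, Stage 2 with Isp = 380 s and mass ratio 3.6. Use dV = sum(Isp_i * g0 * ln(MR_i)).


dV1 = 293 * 9.81 * ln(3.5) = 3600.9 m/s
dV2 = 380 * 9.81 * ln(3.6) = 4775.1 m/s
Total dV = 3600.9 + 4775.1 = 8376.0 m/s ~ 8376 m/s

8376 m/s


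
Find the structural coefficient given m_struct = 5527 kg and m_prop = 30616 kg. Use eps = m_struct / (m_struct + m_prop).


eps = 5527 / (5527 + 30616) = 0.1529

0.1529


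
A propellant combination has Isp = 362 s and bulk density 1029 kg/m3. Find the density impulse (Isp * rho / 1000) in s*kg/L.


rho*Isp = 362 * 1029 / 1000 = 372 s*kg/L

372 s*kg/L


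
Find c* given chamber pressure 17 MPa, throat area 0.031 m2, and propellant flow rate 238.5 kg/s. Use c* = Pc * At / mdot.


c* = 17e6 * 0.031 / 238.5 = 2210 m/s

2210 m/s


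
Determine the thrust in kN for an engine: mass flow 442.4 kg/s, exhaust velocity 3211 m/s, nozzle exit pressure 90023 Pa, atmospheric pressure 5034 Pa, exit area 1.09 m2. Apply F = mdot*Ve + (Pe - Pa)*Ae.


F = 442.4 * 3211 + (90023 - 5034) * 1.09 = 1.5132e+06 N = 1513.2 kN

1513.2 kN


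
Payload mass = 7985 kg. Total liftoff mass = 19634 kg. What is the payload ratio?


PR = 7985 / 19634 = 0.4067

0.4067


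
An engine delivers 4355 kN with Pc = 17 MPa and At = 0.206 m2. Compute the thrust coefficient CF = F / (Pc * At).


CF = 4355000 / (17e6 * 0.206) = 1.24

1.24


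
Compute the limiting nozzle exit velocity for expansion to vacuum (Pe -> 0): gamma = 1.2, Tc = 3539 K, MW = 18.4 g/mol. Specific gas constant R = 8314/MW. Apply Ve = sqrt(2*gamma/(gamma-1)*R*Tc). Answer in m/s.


R = 8314 / 18.4 = 451.85 J/(kg.K)
Ve = sqrt(2 * 1.2 / (1.2 - 1) * 451.85 * 3539) = 4381 m/s

4381 m/s


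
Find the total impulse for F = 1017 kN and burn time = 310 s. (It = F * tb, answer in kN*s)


It = 1017 * 310 = 315270 kN*s

315270 kN*s


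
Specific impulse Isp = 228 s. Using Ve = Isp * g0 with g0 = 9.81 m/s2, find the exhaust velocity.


Ve = Isp * g0 = 228 * 9.81 = 2236.7 m/s

2236.7 m/s


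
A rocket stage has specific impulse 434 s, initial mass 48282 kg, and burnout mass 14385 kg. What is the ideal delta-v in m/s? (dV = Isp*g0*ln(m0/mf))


Ve = 434 * 9.81 = 4257.54 m/s
dV = 4257.54 * ln(48282/14385) = 5155 m/s

5155 m/s


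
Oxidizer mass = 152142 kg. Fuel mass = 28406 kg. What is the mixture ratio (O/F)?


MR = 152142 / 28406 = 5.36

5.36


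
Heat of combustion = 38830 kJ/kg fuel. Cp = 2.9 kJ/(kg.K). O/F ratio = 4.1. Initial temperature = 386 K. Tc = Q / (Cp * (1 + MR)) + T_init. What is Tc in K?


Tc = 38830 / (2.9 * (1 + 4.1)) + 386 = 3011 K

3011 K


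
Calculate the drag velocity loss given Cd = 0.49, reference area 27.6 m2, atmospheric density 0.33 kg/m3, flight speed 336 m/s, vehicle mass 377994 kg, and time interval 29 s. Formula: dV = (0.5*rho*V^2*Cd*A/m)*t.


D = 0.5 * 0.33 * 336^2 * 0.49 * 27.6 = 251922.91 N
a = 251922.91 / 377994 = 0.6665 m/s2
dV = 0.6665 * 29 = 19.3 m/s

19.3 m/s


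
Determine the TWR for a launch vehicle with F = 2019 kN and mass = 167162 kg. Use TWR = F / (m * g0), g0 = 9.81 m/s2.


TWR = 2019000 / (167162 * 9.81) = 1.23

1.23


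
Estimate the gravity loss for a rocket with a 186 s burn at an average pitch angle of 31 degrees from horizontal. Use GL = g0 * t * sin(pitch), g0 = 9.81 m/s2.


GL = 9.81 * 186 * sin(31 deg) = 940 m/s

940 m/s


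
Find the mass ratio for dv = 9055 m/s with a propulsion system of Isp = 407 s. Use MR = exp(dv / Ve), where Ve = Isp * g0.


Ve = 407 * 9.81 = 3992.67 m/s
MR = exp(9055 / 3992.67) = 9.659

9.659


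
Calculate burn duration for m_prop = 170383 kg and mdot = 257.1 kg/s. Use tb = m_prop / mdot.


tb = 170383 / 257.1 = 662.7 s

662.7 s


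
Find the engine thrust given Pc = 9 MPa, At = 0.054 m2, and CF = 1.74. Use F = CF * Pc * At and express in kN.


F = 1.74 * 9e6 * 0.054 = 845640.0 N = 845.6 kN

845.6 kN


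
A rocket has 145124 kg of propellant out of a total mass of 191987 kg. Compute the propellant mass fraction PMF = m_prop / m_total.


PMF = 145124 / 191987 = 0.756

0.756


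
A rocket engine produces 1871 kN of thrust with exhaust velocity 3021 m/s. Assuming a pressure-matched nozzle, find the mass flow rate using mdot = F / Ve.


mdot = F / Ve = 1871000 / 3021 = 619.3 kg/s

619.3 kg/s


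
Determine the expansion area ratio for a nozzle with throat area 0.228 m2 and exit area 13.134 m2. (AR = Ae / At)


AR = 13.134 / 0.228 = 57.6

57.6


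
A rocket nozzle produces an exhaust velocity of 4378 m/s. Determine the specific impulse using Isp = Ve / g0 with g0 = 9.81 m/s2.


Isp = Ve / g0 = 4378 / 9.81 = 446.3 s

446.3 s


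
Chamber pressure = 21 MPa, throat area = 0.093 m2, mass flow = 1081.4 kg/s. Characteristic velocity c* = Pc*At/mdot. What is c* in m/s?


c* = 21e6 * 0.093 / 1081.4 = 1806 m/s

1806 m/s


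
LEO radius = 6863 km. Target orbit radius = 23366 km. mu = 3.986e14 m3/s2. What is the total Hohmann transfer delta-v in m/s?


V1 = sqrt(mu/r1) = 7620.99 m/s
dV1 = V1*(sqrt(2*r2/(r1+r2)) - 1) = 1854.61 m/s
V2 = sqrt(mu/r2) = 4130.25 m/s
dV2 = V2*(1 - sqrt(2*r1/(r1+r2))) = 1347.1 m/s
Total dV = 3202 m/s

3202 m/s


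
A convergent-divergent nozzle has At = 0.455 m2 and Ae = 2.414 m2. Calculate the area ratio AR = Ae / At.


AR = 2.414 / 0.455 = 5.3

5.3


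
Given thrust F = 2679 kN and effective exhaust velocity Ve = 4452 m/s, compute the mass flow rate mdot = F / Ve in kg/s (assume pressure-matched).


mdot = F / Ve = 2679000 / 4452 = 601.8 kg/s

601.8 kg/s


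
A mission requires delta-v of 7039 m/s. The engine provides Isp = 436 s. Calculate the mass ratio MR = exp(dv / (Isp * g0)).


Ve = 436 * 9.81 = 4277.16 m/s
MR = exp(7039 / 4277.16) = 5.185

5.185


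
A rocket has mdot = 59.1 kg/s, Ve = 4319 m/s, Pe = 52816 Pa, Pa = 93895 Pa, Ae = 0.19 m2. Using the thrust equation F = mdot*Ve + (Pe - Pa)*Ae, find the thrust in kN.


F = 59.1 * 4319 + (52816 - 93895) * 0.19 = 247448.0 N = 247.4 kN

247.4 kN


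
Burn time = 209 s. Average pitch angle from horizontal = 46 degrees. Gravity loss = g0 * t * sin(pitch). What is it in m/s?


GL = 9.81 * 209 * sin(46 deg) = 1475 m/s

1475 m/s


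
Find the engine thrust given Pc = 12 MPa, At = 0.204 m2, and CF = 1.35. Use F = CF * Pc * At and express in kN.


F = 1.35 * 12e6 * 0.204 = 3.3048e+06 N = 3304.8 kN

3304.8 kN


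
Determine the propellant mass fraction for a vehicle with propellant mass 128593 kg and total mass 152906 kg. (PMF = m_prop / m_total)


PMF = 128593 / 152906 = 0.841

0.841


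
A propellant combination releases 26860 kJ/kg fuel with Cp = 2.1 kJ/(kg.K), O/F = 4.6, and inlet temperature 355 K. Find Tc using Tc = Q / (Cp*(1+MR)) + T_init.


Tc = 26860 / (2.1 * (1 + 4.6)) + 355 = 2639 K

2639 K


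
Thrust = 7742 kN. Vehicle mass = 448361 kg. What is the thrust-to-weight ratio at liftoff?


TWR = 7742000 / (448361 * 9.81) = 1.76

1.76


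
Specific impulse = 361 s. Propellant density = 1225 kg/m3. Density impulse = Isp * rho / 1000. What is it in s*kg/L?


rho*Isp = 361 * 1225 / 1000 = 442 s*kg/L

442 s*kg/L


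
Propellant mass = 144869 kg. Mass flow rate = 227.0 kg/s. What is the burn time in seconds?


tb = 144869 / 227.0 = 638.2 s

638.2 s


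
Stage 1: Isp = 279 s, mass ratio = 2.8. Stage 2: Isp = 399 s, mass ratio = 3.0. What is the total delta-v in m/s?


dV1 = 279 * 9.81 * ln(2.8) = 2818.1 m/s
dV2 = 399 * 9.81 * ln(3.0) = 4300.2 m/s
Total dV = 2818.1 + 4300.2 = 7118.3 m/s ~ 7118 m/s

7118 m/s


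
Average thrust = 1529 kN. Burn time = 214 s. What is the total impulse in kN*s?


It = 1529 * 214 = 327206 kN*s

327206 kN*s


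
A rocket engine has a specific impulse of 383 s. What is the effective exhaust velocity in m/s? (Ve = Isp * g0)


Ve = Isp * g0 = 383 * 9.81 = 3757.2 m/s

3757.2 m/s


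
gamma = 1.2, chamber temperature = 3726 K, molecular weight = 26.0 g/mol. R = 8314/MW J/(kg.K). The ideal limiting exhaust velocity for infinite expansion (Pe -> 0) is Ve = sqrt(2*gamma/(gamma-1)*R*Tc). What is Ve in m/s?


R = 8314 / 26.0 = 319.77 J/(kg.K)
Ve = sqrt(2 * 1.2 / (1.2 - 1) * 319.77 * 3726) = 3781 m/s

3781 m/s


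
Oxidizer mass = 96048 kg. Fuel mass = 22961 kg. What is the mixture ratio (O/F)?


MR = 96048 / 22961 = 4.18

4.18


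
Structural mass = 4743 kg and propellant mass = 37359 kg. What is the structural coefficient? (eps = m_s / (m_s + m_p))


eps = 4743 / (4743 + 37359) = 0.1127

0.1127


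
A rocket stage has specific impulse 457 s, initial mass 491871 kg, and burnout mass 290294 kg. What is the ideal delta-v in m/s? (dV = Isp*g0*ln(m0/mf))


Ve = 457 * 9.81 = 4483.17 m/s
dV = 4483.17 * ln(491871/290294) = 2364 m/s

2364 m/s


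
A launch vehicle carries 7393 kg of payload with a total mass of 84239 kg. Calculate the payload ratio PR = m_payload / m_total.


PR = 7393 / 84239 = 0.0878

0.0878


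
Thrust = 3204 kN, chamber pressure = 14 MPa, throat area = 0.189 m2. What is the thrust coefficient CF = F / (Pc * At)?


CF = 3204000 / (14e6 * 0.189) = 1.21

1.21


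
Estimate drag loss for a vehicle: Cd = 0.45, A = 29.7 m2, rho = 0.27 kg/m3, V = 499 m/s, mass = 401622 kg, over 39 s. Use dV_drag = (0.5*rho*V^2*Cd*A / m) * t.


D = 0.5 * 0.27 * 499^2 * 0.45 * 29.7 = 449266.28 N
a = 449266.28 / 401622 = 1.1186 m/s2
dV = 1.1186 * 39 = 43.6 m/s

43.6 m/s


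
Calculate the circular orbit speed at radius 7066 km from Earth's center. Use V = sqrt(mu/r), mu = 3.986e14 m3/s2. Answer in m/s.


V = sqrt(3.986e14 / 7066000) = 7511 m/s

7511 m/s


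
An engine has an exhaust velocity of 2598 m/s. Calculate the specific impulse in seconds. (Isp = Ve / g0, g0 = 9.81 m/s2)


Isp = Ve / g0 = 2598 / 9.81 = 264.8 s

264.8 s


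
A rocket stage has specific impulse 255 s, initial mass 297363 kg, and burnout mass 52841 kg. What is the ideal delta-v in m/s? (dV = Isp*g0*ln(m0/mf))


Ve = 255 * 9.81 = 2501.55 m/s
dV = 2501.55 * ln(297363/52841) = 4322 m/s

4322 m/s


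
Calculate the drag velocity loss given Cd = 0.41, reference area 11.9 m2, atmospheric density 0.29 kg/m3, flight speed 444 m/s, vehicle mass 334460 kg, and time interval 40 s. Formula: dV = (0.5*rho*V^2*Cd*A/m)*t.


D = 0.5 * 0.29 * 444^2 * 0.41 * 11.9 = 139464.85 N
a = 139464.85 / 334460 = 0.417 m/s2
dV = 0.417 * 40 = 16.7 m/s

16.7 m/s


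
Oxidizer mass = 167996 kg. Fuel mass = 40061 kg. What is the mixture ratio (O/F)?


MR = 167996 / 40061 = 4.19

4.19


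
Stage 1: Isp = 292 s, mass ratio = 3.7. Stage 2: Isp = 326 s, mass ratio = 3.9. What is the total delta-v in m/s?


dV1 = 292 * 9.81 * ln(3.7) = 3747.7 m/s
dV2 = 326 * 9.81 * ln(3.9) = 4352.5 m/s
Total dV = 3747.7 + 4352.5 = 8100.2 m/s ~ 8100 m/s

8100 m/s


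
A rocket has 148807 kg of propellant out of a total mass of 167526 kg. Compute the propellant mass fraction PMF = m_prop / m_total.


PMF = 148807 / 167526 = 0.888

0.888


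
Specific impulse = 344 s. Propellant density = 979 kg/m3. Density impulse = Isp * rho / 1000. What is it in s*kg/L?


rho*Isp = 344 * 979 / 1000 = 337 s*kg/L

337 s*kg/L


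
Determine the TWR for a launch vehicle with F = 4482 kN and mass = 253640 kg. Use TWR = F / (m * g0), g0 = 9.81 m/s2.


TWR = 4482000 / (253640 * 9.81) = 1.8

1.8


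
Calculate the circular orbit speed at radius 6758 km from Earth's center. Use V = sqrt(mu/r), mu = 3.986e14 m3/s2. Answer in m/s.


V = sqrt(3.986e14 / 6758000) = 7680 m/s

7680 m/s
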